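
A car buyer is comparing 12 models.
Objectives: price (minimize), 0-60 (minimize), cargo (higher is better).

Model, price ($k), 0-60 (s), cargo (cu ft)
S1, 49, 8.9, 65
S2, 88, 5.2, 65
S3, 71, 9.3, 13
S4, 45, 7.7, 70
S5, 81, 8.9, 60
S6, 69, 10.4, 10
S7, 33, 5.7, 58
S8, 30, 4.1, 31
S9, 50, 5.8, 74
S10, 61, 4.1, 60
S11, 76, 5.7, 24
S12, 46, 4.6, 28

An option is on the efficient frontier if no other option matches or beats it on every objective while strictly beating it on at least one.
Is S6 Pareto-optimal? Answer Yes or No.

No

S1 vs S6: price 49≤69, 0-60 8.9≤10.4, cargo 65≥10 — S1 is at least as good on every objective and strictly better on at least one, so S1 dominates S6.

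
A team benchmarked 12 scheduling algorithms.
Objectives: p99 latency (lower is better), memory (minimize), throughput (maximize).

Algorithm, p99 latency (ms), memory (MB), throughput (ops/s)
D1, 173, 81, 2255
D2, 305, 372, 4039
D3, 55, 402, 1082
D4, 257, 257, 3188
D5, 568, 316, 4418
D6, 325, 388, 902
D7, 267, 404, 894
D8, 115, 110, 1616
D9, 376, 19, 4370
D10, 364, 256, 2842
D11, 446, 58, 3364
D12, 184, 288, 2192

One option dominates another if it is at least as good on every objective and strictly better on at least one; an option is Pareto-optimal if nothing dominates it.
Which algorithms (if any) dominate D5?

none

D1: worse on throughput (2255 vs 4418).
D2: worse on memory (372 vs 316).
D3: worse on memory (402 vs 316).
D4: worse on throughput (3188 vs 4418).
D6: worse on memory (388 vs 316).
D7: worse on memory (404 vs 316).
D8: worse on throughput (1616 vs 4418).
D9: worse on throughput (4370 vs 4418).
D10: worse on throughput (2842 vs 4418).
D11: worse on throughput (3364 vs 4418).
D12: worse on throughput (2192 vs 4418).
No option dominates D5.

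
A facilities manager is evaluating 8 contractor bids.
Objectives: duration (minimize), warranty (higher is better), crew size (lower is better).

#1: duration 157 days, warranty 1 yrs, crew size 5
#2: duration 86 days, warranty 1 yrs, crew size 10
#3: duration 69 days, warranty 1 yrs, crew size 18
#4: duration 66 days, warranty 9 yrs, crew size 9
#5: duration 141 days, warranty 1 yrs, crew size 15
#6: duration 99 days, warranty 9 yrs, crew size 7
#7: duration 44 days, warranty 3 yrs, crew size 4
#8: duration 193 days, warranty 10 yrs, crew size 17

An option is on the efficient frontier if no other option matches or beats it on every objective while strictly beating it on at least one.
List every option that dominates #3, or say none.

#4, #7

#4: duration 66≤69, warranty 9≥1, crew size 9≤18 — dominates #3.
#7: duration 44≤69, warranty 3≥1, crew size 4≤18 — dominates #3.
Others (#1, #2, #5, #6, #8) are each worse than #3 on at least one objective.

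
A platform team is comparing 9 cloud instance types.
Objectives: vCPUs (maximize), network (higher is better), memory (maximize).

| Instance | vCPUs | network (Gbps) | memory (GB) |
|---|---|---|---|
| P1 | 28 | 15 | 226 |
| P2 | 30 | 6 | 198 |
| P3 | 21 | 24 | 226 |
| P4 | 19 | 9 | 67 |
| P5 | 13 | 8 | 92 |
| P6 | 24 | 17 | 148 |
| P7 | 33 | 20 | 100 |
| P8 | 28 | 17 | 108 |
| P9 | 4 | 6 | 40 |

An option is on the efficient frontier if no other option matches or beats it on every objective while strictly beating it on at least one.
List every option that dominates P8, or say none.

none

P1: worse on network (15 vs 17).
P2: worse on network (6 vs 17).
P3: worse on vCPUs (21 vs 28).
P4: worse on vCPUs (19 vs 28).
P5: worse on vCPUs (13 vs 28).
P6: worse on vCPUs (24 vs 28).
P7: worse on memory (100 vs 108).
P9: worse on vCPUs (4 vs 28).
No option dominates P8.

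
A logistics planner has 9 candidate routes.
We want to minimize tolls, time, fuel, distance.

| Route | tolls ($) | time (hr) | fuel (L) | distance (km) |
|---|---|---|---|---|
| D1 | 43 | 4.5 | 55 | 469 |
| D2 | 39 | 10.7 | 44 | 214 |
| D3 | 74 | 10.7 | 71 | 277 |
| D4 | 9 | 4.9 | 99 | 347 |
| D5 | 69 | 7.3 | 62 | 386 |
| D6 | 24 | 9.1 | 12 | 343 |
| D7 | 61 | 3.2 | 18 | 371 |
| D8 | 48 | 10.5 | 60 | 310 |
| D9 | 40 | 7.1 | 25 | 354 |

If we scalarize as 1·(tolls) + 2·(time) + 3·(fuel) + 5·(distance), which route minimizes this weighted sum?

D1: 1·43 + 2·4.5 + 3·55 + 5·469 = 2562.0
D2: 1·39 + 2·10.7 + 3·44 + 5·214 = 1262.4
D3: 1·74 + 2·10.7 + 3·71 + 5·277 = 1693.4
D4: 1·9 + 2·4.9 + 3·99 + 5·347 = 2050.8
D5: 1·69 + 2·7.3 + 3·62 + 5·386 = 2199.6
D6: 1·24 + 2·9.1 + 3·12 + 5·343 = 1793.2
D7: 1·61 + 2·3.2 + 3·18 + 5·371 = 1976.4
D8: 1·48 + 2·10.5 + 3·60 + 5·310 = 1799.0
D9: 1·40 + 2·7.1 + 3·25 + 5·354 = 1899.2
Lowest: D2 at 1262.4.

D2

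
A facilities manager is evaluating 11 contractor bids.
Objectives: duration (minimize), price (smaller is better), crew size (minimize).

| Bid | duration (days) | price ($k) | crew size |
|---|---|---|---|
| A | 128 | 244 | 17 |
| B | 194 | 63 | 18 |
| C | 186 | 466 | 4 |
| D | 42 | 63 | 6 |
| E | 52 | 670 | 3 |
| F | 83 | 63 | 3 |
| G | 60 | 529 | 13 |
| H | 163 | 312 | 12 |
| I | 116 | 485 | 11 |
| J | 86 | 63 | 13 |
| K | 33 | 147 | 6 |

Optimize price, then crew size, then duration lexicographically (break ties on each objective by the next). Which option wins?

F

First minimize price: best is 63, kept {B, D, F, J}.
Then minimize crew size: best is 3, kept {F}.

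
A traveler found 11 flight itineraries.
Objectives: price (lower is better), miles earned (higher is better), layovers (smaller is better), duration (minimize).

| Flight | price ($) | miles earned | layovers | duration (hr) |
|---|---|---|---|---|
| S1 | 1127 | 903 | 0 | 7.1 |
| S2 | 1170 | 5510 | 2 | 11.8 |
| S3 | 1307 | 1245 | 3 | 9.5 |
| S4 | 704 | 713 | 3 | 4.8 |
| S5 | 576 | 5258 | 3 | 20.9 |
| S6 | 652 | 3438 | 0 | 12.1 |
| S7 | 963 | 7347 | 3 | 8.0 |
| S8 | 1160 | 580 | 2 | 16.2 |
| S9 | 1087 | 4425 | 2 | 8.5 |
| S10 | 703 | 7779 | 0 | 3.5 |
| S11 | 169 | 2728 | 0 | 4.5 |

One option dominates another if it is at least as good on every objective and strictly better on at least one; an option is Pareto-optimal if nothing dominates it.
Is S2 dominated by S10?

S10 vs S2: price 703≤1170, miles earned 7779≥5510, layovers 0≤2, duration 3.5≤11.8 — S10 is at least as good on every objective with at least one strict improvement.

Yes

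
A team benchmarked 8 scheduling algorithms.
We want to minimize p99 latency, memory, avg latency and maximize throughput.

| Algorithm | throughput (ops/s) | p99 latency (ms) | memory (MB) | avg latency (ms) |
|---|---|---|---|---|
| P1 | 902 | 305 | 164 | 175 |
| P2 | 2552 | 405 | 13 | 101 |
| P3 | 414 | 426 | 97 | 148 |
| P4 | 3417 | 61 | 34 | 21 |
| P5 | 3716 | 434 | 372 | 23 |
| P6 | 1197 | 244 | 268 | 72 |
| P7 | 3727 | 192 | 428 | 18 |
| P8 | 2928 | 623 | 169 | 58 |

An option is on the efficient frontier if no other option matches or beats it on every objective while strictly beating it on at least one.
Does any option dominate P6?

P4 vs P6: throughput 3417≥1197, p99 latency 61≤244, memory 34≤268, avg latency 21≤72 — P4 is at least as good on every objective and strictly better on at least one, so P4 dominates P6.

Yes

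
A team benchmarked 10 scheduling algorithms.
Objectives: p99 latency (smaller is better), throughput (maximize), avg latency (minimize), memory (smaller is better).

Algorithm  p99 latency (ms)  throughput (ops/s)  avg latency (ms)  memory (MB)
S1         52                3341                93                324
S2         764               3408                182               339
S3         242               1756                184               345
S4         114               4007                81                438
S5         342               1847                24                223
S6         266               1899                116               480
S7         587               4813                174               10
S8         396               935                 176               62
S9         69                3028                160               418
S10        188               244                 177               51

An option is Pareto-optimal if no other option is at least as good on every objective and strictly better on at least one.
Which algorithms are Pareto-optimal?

S1: not dominated (best p99 latency).
S2: dominated by S7 (p99 latency 587≤764, throughput 4813≥3408, avg latency 174≤182, memory 10≤339).
S3: dominated by S1 (p99 latency 52≤242, throughput 3341≥1756, avg latency 93≤184, memory 324≤345).
S4: not dominated.
S5: not dominated (best avg latency).
S6: dominated by S1 (p99 latency 52≤266, throughput 3341≥1899, avg latency 93≤116, memory 324≤480).
S7: not dominated (best throughput).
S8: not dominated.
S9: dominated by S1 (p99 latency 52≤69, throughput 3341≥3028, avg latency 93≤160, memory 324≤418).
S10: not dominated.

S1, S4, S5, S7, S8, S10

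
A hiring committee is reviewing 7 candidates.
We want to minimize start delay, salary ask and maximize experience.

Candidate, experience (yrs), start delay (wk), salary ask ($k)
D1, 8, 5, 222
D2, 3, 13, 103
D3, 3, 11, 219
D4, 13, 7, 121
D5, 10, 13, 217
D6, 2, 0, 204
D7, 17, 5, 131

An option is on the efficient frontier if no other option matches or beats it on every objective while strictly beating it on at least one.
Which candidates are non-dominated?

D1: dominated by D7 (experience 17≥8, start delay 5≤5, salary ask 131≤222).
D2: not dominated (best salary ask).
D3: dominated by D4 (experience 13≥3, start delay 7≤11, salary ask 121≤219).
D4: not dominated.
D5: dominated by D4 (experience 13≥10, start delay 7≤13, salary ask 121≤217).
D6: not dominated (best start delay).
D7: not dominated (best experience).

D2, D4, D6, D7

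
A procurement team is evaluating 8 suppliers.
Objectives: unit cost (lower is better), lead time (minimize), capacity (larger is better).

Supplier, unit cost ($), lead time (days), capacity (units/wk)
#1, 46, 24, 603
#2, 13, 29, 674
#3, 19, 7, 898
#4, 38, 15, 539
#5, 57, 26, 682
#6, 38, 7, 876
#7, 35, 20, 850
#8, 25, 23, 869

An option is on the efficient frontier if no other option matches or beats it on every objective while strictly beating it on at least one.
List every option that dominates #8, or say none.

#3

#3: unit cost 19≤25, lead time 7≤23, capacity 898≥869 — dominates #8.
Others (#1, #2, #4, #5, #6, #7) are each worse than #8 on at least one objective.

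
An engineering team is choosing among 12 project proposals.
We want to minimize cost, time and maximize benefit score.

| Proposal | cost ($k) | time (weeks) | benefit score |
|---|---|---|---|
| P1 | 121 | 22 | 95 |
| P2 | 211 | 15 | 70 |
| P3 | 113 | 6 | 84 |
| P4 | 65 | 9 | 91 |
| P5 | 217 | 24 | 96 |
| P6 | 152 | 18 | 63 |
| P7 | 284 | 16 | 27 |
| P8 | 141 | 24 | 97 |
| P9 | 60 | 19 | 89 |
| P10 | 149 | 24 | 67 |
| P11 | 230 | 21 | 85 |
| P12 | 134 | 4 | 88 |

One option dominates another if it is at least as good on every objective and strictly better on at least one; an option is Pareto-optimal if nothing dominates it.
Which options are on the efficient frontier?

P1, P3, P4, P8, P9, P12

P1: not dominated.
P2: dominated by P3 (cost 113≤211, time 6≤15, benefit score 84≥70).
P3: not dominated.
P4: not dominated.
P5: dominated by P8 (cost 141≤217, time 24≤24, benefit score 97≥96).
P6: dominated by P3 (cost 113≤152, time 6≤18, benefit score 84≥63).
P7: dominated by P2 (cost 211≤284, time 15≤16, benefit score 70≥27).
P8: not dominated (best benefit score).
P9: not dominated (best cost).
P10: dominated by P1 (cost 121≤149, time 22≤24, benefit score 95≥67).
P11: dominated by P4 (cost 65≤230, time 9≤21, benefit score 91≥85).
P12: not dominated (best time).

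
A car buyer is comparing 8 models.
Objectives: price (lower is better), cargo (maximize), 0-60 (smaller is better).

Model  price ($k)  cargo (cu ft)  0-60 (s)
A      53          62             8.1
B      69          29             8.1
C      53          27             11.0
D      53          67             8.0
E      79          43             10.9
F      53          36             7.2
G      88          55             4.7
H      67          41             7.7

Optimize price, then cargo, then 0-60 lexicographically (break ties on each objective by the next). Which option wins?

D

First minimize price: best is 53, kept {A, C, D, F}.
Then maximize cargo: best is 67, kept {D}.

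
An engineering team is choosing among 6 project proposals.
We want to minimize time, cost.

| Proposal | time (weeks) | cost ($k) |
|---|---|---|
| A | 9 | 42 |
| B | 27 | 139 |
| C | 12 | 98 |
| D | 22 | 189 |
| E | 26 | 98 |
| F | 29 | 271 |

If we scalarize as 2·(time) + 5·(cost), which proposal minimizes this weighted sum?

A

A: 2·9 + 5·42 = 228
B: 2·27 + 5·139 = 749
C: 2·12 + 5·98 = 514
D: 2·22 + 5·189 = 989
E: 2·26 + 5·98 = 542
F: 2·29 + 5·271 = 1413
Lowest: A at 228.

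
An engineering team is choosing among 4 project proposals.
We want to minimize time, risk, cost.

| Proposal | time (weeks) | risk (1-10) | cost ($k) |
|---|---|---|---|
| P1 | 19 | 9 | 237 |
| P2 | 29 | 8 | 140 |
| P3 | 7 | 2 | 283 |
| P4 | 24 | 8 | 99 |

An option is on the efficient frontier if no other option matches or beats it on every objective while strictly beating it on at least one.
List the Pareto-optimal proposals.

P1, P3, P4

P1: not dominated.
P2: dominated by P4 (time 24≤29, risk 8≤8, cost 99≤140).
P3: not dominated (best time).
P4: not dominated (best cost).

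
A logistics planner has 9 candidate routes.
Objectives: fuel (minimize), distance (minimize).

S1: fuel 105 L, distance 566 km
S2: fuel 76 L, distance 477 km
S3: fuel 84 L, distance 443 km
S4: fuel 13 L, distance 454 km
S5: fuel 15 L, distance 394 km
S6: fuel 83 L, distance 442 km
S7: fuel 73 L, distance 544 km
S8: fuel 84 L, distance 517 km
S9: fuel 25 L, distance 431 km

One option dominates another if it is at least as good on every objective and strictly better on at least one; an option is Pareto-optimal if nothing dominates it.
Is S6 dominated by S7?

No

S7 vs S6: S7 is worse on distance (544 vs 442), so it does not dominate S6.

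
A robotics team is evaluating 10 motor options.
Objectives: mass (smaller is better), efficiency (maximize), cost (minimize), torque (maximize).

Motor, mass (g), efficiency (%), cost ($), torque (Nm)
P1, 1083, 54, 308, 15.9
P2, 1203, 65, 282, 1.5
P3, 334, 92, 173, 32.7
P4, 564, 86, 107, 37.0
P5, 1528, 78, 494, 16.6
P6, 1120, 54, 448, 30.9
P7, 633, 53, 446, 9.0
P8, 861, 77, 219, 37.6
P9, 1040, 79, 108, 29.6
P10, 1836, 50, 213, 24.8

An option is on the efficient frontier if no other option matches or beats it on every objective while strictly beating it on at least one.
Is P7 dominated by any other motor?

Yes

P3 vs P7: mass 334≤633, efficiency 92≥53, cost 173≤446, torque 32.7≥9.0 — P3 is at least as good on every objective and strictly better on at least one, so P3 dominates P7.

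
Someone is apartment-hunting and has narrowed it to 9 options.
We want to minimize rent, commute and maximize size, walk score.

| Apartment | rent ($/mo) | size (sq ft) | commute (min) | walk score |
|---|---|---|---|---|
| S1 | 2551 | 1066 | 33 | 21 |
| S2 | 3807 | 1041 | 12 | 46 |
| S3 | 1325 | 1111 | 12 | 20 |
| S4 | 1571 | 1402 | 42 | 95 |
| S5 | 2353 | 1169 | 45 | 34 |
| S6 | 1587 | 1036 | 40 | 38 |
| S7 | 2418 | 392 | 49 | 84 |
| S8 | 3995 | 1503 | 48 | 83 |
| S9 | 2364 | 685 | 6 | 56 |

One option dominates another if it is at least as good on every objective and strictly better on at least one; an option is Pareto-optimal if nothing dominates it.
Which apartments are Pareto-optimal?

S1, S2, S3, S4, S6, S8, S9

S1: not dominated.
S2: not dominated.
S3: not dominated (best rent).
S4: not dominated (best walk score).
S5: dominated by S4 (rent 1571≤2353, size 1402≥1169, commute 42≤45, walk score 95≥34).
S6: not dominated.
S7: dominated by S4 (rent 1571≤2418, size 1402≥392, commute 42≤49, walk score 95≥84).
S8: not dominated (best size).
S9: not dominated (best commute).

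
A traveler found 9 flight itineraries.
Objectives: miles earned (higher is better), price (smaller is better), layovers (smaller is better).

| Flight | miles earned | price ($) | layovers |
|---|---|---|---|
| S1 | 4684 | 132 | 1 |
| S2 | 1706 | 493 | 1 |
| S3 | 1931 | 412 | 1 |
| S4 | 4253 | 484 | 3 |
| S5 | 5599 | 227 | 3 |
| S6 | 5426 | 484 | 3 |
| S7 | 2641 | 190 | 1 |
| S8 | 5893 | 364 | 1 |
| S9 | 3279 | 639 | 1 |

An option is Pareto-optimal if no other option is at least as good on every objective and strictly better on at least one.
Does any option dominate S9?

S1 vs S9: miles earned 4684≥3279, price 132≤639, layovers 1≤1 — S1 is at least as good on every objective and strictly better on at least one, so S1 dominates S9.

Yes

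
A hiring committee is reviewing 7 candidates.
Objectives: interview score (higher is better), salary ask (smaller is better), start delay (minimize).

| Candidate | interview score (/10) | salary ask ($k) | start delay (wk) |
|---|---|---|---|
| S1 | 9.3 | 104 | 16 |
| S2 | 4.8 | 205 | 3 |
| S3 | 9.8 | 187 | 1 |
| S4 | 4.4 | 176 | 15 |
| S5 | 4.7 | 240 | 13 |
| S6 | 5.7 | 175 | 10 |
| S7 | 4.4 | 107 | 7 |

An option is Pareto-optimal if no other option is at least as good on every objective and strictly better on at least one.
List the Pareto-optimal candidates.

S1: not dominated (best salary ask).
S2: dominated by S3 (interview score 9.8≥4.8, salary ask 187≤205, start delay 1≤3).
S3: not dominated (best interview score).
S4: dominated by S6 (interview score 5.7≥4.4, salary ask 175≤176, start delay 10≤15).
S5: dominated by S2 (interview score 4.8≥4.7, salary ask 205≤240, start delay 3≤13).
S6: not dominated.
S7: not dominated.

S1, S3, S6, S7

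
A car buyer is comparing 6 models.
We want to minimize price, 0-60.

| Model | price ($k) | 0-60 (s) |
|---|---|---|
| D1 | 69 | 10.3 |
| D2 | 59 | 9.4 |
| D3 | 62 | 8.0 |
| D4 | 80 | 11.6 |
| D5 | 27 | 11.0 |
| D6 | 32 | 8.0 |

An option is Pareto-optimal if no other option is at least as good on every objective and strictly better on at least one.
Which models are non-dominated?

D1: dominated by D2 (price 59≤69, 0-60 9.4≤10.3).
D2: dominated by D6 (price 32≤59, 0-60 8.0≤9.4).
D3: dominated by D6 (price 32≤62, 0-60 8.0≤8.0).
D4: dominated by D1 (price 69≤80, 0-60 10.3≤11.6).
D5: not dominated (best price).
D6: not dominated.

D5, D6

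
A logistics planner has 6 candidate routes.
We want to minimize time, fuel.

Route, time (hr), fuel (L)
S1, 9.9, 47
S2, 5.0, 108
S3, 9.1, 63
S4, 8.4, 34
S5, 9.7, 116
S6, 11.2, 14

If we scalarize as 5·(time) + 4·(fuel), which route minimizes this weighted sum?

S6

S1: 5·9.9 + 4·47 = 237.5
S2: 5·5.0 + 4·108 = 457.0
S3: 5·9.1 + 4·63 = 297.5
S4: 5·8.4 + 4·34 = 178.0
S5: 5·9.7 + 4·116 = 512.5
S6: 5·11.2 + 4·14 = 112.0
Lowest: S6 at 112.0.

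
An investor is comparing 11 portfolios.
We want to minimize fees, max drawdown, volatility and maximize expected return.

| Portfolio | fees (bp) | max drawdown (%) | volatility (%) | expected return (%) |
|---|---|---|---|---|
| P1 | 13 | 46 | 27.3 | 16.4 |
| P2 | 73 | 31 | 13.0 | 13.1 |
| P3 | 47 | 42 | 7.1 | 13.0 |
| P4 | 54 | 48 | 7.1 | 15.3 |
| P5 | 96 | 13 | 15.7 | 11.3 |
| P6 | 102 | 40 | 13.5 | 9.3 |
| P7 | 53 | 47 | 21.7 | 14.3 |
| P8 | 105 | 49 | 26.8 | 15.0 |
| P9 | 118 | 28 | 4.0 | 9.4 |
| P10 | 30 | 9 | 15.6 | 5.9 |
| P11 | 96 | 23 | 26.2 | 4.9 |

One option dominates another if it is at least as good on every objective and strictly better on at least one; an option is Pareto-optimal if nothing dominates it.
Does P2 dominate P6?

P2 vs P6: fees 73≤102, max drawdown 31≤40, volatility 13.0≤13.5, expected return 13.1≥9.3 — P2 is at least as good on every objective with at least one strict improvement.

Yes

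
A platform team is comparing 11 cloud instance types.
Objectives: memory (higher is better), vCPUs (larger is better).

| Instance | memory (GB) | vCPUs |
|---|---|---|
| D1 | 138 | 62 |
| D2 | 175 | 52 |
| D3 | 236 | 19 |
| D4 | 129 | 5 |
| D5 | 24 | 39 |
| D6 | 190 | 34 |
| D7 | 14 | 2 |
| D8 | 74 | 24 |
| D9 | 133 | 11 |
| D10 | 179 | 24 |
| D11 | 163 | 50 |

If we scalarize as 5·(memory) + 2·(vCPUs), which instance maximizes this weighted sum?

D3

D1: 5·138 + 2·62 = 814
D2: 5·175 + 2·52 = 979
D3: 5·236 + 2·19 = 1218
D4: 5·129 + 2·5 = 655
D5: 5·24 + 2·39 = 198
D6: 5·190 + 2·34 = 1018
D7: 5·14 + 2·2 = 74
D8: 5·74 + 2·24 = 418
D9: 5·133 + 2·11 = 687
D10: 5·179 + 2·24 = 943
D11: 5·163 + 2·50 = 915
Highest: D3 at 1218.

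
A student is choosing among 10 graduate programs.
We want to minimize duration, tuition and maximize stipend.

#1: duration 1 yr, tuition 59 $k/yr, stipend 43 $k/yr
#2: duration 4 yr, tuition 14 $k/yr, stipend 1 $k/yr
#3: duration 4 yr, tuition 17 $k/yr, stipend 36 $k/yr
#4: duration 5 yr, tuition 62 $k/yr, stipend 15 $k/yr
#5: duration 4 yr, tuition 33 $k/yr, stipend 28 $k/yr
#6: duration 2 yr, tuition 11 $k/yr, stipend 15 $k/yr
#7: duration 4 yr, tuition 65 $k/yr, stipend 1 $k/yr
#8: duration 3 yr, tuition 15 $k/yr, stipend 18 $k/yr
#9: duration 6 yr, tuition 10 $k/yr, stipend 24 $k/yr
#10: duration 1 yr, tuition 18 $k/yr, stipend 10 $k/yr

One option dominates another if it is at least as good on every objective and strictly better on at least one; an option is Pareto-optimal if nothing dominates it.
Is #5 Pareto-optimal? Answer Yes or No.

#3 vs #5: duration 4≤4, tuition 17≤33, stipend 36≥28 — #3 is at least as good on every objective and strictly better on at least one, so #3 dominates #5.

No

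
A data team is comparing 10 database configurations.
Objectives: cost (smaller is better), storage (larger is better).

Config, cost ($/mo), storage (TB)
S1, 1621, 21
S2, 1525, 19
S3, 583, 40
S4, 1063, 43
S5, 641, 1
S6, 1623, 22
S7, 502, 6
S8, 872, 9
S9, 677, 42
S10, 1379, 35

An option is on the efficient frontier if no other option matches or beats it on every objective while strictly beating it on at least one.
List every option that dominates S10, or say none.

S3: cost 583≤1379, storage 40≥35 — dominates S10.
S4: cost 1063≤1379, storage 43≥35 — dominates S10.
S9: cost 677≤1379, storage 42≥35 — dominates S10.
Others (S1, S2, S5, S6, S7, S8) are each worse than S10 on at least one objective.

S3, S4, S9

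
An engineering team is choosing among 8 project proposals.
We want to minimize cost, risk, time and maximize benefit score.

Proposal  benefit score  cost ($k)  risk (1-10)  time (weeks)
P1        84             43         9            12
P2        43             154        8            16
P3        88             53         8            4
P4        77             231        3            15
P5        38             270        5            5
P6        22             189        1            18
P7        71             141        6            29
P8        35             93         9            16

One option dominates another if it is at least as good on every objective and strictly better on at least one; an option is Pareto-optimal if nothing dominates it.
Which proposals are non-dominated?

P1, P3, P4, P5, P6, P7

P1: not dominated (best cost).
P2: dominated by P3 (benefit score 88≥43, cost 53≤154, risk 8≤8, time 4≤16).
P3: not dominated (best benefit score).
P4: not dominated.
P5: not dominated.
P6: not dominated (best risk).
P7: not dominated.
P8: dominated by P1 (benefit score 84≥35, cost 43≤93, risk 9≤9, time 12≤16).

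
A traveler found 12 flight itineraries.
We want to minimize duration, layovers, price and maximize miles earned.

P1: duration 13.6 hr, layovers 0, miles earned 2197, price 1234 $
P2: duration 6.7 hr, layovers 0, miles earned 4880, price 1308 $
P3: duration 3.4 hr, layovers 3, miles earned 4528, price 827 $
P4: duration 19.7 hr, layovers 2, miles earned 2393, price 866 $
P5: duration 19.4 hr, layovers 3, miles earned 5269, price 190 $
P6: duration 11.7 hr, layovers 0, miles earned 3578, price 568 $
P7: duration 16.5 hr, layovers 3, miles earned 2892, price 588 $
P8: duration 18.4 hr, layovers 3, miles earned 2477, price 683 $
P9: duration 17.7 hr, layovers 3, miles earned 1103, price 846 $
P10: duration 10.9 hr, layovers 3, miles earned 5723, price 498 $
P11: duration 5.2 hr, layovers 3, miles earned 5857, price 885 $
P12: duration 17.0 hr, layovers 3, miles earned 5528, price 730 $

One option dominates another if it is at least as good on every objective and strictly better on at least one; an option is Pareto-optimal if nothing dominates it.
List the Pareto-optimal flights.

P2, P3, P5, P6, P10, P11

P1: dominated by P6 (duration 11.7≤13.6, layovers 0≤0, miles earned 3578≥2197, price 568≤1234).
P2: not dominated.
P3: not dominated (best duration).
P4: dominated by P6 (duration 11.7≤19.7, layovers 0≤2, miles earned 3578≥2393, price 568≤866).
P5: not dominated (best price).
P6: not dominated.
P7: dominated by P6 (duration 11.7≤16.5, layovers 0≤3, miles earned 3578≥2892, price 568≤588).
P8: dominated by P6 (duration 11.7≤18.4, layovers 0≤3, miles earned 3578≥2477, price 568≤683).
P9: dominated by P3 (duration 3.4≤17.7, layovers 3≤3, miles earned 4528≥1103, price 827≤846).
P10: not dominated.
P11: not dominated (best miles earned).
P12: dominated by P10 (duration 10.9≤17.0, layovers 3≤3, miles earned 5723≥5528, price 498≤730).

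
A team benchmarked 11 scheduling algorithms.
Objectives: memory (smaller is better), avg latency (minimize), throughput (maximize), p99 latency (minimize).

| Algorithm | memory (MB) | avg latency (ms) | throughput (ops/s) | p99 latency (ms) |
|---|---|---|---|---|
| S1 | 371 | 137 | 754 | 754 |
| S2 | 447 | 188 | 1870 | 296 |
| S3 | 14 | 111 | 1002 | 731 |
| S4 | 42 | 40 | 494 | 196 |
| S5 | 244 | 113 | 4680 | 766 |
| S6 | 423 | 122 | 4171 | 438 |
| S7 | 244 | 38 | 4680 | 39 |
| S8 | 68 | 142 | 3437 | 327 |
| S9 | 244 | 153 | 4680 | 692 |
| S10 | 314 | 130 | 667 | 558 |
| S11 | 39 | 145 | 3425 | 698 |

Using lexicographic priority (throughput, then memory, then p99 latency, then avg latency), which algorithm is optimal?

First maximize throughput: best is 4680, kept {S5, S7, S9}.
Then minimize memory: best is 244, kept {S5, S7, S9}.
Then minimize p99 latency: best is 39, kept {S7}.

S7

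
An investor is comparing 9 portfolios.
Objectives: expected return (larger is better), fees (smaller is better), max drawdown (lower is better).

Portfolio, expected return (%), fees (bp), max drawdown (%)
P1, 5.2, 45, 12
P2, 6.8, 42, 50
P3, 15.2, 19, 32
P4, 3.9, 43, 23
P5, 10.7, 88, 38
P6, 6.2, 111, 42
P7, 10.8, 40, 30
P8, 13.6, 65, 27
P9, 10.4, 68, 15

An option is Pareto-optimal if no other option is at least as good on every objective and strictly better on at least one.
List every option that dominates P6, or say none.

P3: expected return 15.2≥6.2, fees 19≤111, max drawdown 32≤42 — dominates P6.
P5: expected return 10.7≥6.2, fees 88≤111, max drawdown 38≤42 — dominates P6.
P7: expected return 10.8≥6.2, fees 40≤111, max drawdown 30≤42 — dominates P6.
P8: expected return 13.6≥6.2, fees 65≤111, max drawdown 27≤42 — dominates P6.
P9: expected return 10.4≥6.2, fees 68≤111, max drawdown 15≤42 — dominates P6.
Others (P1, P2, P4) are each worse than P6 on at least one objective.

P3, P5, P7, P8, P9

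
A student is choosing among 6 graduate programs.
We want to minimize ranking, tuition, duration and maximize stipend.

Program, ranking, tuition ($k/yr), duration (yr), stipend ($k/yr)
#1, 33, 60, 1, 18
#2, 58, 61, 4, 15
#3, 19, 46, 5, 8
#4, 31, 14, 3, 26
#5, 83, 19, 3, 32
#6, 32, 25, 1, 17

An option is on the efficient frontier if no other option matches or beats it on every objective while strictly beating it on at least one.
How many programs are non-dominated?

#1: not dominated.
#2: dominated by #1 (ranking 33≤58, tuition 60≤61, duration 1≤4, stipend 18≥15).
#3: not dominated (best ranking).
#4: not dominated (best tuition).
#5: not dominated (best stipend).
#6: not dominated.
Pareto-optimal: #1, #3, #4, #5, #6 → 5.

5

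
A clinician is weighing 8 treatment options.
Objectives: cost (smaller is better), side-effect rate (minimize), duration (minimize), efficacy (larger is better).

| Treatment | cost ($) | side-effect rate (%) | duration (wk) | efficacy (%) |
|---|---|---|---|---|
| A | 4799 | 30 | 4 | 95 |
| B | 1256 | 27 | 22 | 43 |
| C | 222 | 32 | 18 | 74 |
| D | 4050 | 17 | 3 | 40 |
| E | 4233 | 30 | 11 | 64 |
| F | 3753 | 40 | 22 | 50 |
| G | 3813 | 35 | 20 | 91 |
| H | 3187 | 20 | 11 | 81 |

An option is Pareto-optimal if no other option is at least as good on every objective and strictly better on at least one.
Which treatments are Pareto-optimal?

A: not dominated (best efficacy).
B: not dominated.
C: not dominated (best cost).
D: not dominated (best side-effect rate).
E: dominated by H (cost 3187≤4233, side-effect rate 20≤30, duration 11≤11, efficacy 81≥64).
F: dominated by C (cost 222≤3753, side-effect rate 32≤40, duration 18≤22, efficacy 74≥50).
G: not dominated.
H: not dominated.

A, B, C, D, G, H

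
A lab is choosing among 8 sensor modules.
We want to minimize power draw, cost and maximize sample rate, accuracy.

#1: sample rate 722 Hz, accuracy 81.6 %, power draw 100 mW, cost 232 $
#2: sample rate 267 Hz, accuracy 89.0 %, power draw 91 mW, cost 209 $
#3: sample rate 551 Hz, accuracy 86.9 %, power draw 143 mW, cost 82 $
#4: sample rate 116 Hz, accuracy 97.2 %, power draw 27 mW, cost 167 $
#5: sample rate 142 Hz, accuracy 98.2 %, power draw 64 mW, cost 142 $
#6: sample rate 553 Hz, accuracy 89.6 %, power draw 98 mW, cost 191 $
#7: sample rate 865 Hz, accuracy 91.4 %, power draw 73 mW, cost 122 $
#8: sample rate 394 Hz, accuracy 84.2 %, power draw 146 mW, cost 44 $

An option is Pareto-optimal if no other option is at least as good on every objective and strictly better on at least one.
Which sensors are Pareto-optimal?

#3, #4, #5, #7, #8

#1: dominated by #7 (sample rate 865≥722, accuracy 91.4≥81.6, power draw 73≤100, cost 122≤232).
#2: dominated by #7 (sample rate 865≥267, accuracy 91.4≥89.0, power draw 73≤91, cost 122≤209).
#3: not dominated.
#4: not dominated (best power draw).
#5: not dominated (best accuracy).
#6: dominated by #7 (sample rate 865≥553, accuracy 91.4≥89.6, power draw 73≤98, cost 122≤191).
#7: not dominated (best sample rate).
#8: not dominated (best cost).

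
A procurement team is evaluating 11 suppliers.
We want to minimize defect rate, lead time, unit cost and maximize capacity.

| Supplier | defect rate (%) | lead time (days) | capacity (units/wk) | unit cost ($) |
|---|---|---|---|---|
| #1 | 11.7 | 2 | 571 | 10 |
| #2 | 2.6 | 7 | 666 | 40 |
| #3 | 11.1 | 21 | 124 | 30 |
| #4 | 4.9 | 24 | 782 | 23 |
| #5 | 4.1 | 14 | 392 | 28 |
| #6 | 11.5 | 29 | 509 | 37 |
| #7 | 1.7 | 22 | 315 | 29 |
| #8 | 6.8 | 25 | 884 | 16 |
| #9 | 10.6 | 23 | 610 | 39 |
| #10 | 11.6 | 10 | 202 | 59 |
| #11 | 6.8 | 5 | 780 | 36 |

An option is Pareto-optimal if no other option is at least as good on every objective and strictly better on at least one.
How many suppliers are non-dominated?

7

#1: not dominated (best lead time).
#2: not dominated.
#3: dominated by #5 (defect rate 4.1≤11.1, lead time 14≤21, capacity 392≥124, unit cost 28≤30).
#4: not dominated.
#5: not dominated.
#6: dominated by #4 (defect rate 4.9≤11.5, lead time 24≤29, capacity 782≥509, unit cost 23≤37).
#7: not dominated (best defect rate).
#8: not dominated (best capacity).
#9: dominated by #11 (defect rate 6.8≤10.6, lead time 5≤23, capacity 780≥610, unit cost 36≤39).
#10: dominated by #2 (defect rate 2.6≤11.6, lead time 7≤10, capacity 666≥202, unit cost 40≤59).
#11: not dominated.
Pareto-optimal: #1, #2, #4, #5, #7, #8, #11 → 7.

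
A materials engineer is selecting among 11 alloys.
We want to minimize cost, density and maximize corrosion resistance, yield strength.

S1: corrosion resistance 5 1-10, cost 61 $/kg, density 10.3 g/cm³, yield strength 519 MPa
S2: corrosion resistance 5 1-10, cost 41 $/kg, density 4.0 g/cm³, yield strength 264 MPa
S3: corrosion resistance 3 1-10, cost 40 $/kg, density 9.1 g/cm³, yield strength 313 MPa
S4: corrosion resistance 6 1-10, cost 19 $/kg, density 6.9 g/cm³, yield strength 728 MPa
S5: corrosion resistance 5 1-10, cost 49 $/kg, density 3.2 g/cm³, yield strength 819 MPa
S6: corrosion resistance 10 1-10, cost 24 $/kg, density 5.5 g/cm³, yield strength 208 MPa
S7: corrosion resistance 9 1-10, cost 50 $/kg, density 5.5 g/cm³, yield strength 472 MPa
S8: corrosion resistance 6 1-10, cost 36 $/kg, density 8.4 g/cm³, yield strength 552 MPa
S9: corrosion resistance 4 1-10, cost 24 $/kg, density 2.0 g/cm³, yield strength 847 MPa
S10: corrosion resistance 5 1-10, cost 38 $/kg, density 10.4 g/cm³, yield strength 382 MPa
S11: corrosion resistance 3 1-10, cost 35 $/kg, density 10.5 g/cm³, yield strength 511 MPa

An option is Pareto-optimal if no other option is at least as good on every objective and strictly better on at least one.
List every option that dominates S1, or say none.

S4, S5, S8

S4: corrosion resistance 6≥5, cost 19≤61, density 6.9≤10.3, yield strength 728≥519 — dominates S1.
S5: corrosion resistance 5≥5, cost 49≤61, density 3.2≤10.3, yield strength 819≥519 — dominates S1.
S8: corrosion resistance 6≥5, cost 36≤61, density 8.4≤10.3, yield strength 552≥519 — dominates S1.
Others (S2, S3, S6, S7, S9, S10, S11) are each worse than S1 on at least one objective.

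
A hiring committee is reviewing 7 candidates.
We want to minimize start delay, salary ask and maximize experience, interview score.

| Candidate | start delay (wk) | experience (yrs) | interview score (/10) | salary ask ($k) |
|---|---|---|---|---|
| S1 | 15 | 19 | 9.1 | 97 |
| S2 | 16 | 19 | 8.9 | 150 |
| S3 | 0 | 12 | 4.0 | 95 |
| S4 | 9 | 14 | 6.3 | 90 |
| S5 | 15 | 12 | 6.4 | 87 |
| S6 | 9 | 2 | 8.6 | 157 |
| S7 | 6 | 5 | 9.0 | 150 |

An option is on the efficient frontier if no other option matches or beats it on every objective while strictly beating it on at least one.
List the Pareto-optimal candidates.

S1: not dominated (best interview score).
S2: dominated by S1 (start delay 15≤16, experience 19≥19, interview score 9.1≥8.9, salary ask 97≤150).
S3: not dominated (best start delay).
S4: not dominated.
S5: not dominated (best salary ask).
S6: dominated by S7 (start delay 6≤9, experience 5≥2, interview score 9.0≥8.6, salary ask 150≤157).
S7: not dominated.

S1, S3, S4, S5, S7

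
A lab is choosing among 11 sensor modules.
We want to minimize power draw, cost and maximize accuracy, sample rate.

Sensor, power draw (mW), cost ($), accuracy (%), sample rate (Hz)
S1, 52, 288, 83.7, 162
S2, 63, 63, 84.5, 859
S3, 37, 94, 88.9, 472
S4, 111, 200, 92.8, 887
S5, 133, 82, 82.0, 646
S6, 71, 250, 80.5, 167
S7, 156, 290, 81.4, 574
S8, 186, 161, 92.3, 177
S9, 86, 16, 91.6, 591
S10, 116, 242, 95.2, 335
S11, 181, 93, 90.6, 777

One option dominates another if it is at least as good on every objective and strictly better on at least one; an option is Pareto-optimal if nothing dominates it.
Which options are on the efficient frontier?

S1: dominated by S3 (power draw 37≤52, cost 94≤288, accuracy 88.9≥83.7, sample rate 472≥162).
S2: not dominated.
S3: not dominated (best power draw).
S4: not dominated (best sample rate).
S5: dominated by S2 (power draw 63≤133, cost 63≤82, accuracy 84.5≥82.0, sample rate 859≥646).
S6: dominated by S2 (power draw 63≤71, cost 63≤250, accuracy 84.5≥80.5, sample rate 859≥167).
S7: dominated by S2 (power draw 63≤156, cost 63≤290, accuracy 84.5≥81.4, sample rate 859≥574).
S8: not dominated.
S9: not dominated (best cost).
S10: not dominated (best accuracy).
S11: not dominated.

S2, S3, S4, S8, S9, S10, S11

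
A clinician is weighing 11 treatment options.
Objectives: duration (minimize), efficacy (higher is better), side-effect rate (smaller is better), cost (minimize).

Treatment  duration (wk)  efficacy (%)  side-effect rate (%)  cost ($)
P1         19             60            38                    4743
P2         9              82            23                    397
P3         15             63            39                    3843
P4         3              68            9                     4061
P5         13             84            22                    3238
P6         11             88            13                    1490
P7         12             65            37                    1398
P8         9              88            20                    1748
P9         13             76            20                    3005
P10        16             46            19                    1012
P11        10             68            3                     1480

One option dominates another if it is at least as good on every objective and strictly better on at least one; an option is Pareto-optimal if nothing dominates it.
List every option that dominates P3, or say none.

P2: duration 9≤15, efficacy 82≥63, side-effect rate 23≤39, cost 397≤3843 — dominates P3.
P5: duration 13≤15, efficacy 84≥63, side-effect rate 22≤39, cost 3238≤3843 — dominates P3.
P6: duration 11≤15, efficacy 88≥63, side-effect rate 13≤39, cost 1490≤3843 — dominates P3.
P7: duration 12≤15, efficacy 65≥63, side-effect rate 37≤39, cost 1398≤3843 — dominates P3.
P8: duration 9≤15, efficacy 88≥63, side-effect rate 20≤39, cost 1748≤3843 — dominates P3.
P9: duration 13≤15, efficacy 76≥63, side-effect rate 20≤39, cost 3005≤3843 — dominates P3.
P11: duration 10≤15, efficacy 68≥63, side-effect rate 3≤39, cost 1480≤3843 — dominates P3.
Others (P1, P4, P10) are each worse than P3 on at least one objective.

P2, P5, P6, P7, P8, P9, P11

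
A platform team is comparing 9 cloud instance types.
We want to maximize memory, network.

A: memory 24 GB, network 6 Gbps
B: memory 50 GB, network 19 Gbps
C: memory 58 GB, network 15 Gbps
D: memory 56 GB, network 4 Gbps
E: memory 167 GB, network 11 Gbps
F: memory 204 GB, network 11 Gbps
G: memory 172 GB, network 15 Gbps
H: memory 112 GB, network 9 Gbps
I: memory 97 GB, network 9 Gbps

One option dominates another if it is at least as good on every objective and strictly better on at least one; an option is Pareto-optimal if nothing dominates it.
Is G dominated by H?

No

H vs G: H is worse on memory (112 vs 172), so it does not dominate G.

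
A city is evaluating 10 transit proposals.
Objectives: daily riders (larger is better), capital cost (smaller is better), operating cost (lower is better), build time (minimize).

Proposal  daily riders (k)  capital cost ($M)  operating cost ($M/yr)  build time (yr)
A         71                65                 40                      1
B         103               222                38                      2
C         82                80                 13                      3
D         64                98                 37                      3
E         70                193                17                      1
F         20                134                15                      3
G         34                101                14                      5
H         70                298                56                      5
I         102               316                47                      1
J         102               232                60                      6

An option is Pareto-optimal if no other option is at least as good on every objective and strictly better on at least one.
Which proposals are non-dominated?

A: not dominated (best capital cost).
B: not dominated (best daily riders).
C: not dominated (best operating cost).
D: dominated by C (daily riders 82≥64, capital cost 80≤98, operating cost 13≤37, build time 3≤3).
E: not dominated.
F: dominated by C (daily riders 82≥20, capital cost 80≤134, operating cost 13≤15, build time 3≤3).
G: dominated by C (daily riders 82≥34, capital cost 80≤101, operating cost 13≤14, build time 3≤5).
H: dominated by A (daily riders 71≥70, capital cost 65≤298, operating cost 40≤56, build time 1≤5).
I: not dominated.
J: dominated by B (daily riders 103≥102, capital cost 222≤232, operating cost 38≤60, build time 2≤6).

A, B, C, E, I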